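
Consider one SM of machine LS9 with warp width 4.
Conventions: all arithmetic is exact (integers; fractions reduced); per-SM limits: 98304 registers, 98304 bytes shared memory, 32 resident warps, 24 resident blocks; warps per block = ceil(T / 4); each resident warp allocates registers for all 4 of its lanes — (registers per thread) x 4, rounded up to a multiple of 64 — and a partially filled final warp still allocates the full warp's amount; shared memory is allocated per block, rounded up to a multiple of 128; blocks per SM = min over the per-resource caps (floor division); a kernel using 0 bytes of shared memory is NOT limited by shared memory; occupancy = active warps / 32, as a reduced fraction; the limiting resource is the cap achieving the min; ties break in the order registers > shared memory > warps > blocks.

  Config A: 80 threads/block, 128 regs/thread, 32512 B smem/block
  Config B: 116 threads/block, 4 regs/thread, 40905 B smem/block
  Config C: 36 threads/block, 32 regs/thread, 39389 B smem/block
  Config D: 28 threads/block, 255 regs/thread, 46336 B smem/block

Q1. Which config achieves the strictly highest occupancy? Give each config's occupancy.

occupancies: A 5/8, B 29/32, C 9/16, D 7/16

Answer: B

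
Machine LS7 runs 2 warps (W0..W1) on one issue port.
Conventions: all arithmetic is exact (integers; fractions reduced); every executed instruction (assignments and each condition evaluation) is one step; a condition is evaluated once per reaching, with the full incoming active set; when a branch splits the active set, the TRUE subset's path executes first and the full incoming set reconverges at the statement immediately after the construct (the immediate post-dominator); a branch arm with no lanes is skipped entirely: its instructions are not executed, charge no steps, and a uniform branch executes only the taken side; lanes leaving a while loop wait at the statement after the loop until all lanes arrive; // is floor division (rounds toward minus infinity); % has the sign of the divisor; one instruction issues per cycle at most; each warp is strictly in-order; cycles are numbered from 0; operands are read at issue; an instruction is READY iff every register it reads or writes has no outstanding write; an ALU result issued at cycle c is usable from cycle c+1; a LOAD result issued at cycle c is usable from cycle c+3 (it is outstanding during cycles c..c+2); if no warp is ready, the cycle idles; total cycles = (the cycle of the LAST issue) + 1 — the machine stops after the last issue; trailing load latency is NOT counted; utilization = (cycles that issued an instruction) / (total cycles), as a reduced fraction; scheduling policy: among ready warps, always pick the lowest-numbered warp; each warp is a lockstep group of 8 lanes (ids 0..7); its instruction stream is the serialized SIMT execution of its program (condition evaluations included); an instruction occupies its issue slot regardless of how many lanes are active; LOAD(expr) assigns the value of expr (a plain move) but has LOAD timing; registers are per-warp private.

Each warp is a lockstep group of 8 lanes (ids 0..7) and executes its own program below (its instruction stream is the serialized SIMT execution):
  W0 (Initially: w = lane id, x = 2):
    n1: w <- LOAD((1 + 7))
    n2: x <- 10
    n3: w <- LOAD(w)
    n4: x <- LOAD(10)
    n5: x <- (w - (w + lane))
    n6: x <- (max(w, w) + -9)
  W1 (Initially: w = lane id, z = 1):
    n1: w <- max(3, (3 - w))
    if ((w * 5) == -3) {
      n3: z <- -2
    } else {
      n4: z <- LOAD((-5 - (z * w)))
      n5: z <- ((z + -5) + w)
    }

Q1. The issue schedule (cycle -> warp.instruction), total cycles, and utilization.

cycle 0: W0.I0
cycle 1: W0.I1
cycle 2: W1.I0
cycle 3: W0.I2
cycle 4: W0.I3
cycle 5: W1.I1
cycle 6: W1.I2
cycle 7: W0.I4
cycle 8: W0.I5
cycle 9: W1.I3

Answer: 10 cycles, utilization 1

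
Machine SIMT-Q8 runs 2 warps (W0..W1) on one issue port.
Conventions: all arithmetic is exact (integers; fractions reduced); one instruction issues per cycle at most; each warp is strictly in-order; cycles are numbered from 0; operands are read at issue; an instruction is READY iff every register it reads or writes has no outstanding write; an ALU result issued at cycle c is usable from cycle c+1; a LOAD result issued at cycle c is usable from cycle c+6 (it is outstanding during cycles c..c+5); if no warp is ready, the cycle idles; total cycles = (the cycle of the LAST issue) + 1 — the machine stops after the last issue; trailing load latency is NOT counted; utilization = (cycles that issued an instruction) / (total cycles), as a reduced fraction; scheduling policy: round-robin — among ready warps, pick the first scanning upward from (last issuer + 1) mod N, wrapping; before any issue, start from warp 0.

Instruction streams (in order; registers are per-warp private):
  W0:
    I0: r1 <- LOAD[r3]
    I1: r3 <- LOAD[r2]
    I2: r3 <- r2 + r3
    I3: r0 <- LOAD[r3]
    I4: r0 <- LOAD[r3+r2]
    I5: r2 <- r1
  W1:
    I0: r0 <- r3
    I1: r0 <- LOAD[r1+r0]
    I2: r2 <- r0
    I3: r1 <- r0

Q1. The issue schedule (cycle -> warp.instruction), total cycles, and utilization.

cycle 0: W0.I0
cycle 1: W1.I0
cycle 2: W0.I1
cycle 3: W1.I1
cycle 4: idle
cycle 5: idle
cycle 6: idle
cycle 7: idle
cycle 8: W0.I2
cycle 9: W1.I2
cycle 10: W0.I3
cycle 11: W1.I3
cycle 12: idle
cycle 13: idle
cycle 14: idle
cycle 15: idle
cycle 16: W0.I4
cycle 17: W0.I5

Answer: 18 cycles, utilization 5/9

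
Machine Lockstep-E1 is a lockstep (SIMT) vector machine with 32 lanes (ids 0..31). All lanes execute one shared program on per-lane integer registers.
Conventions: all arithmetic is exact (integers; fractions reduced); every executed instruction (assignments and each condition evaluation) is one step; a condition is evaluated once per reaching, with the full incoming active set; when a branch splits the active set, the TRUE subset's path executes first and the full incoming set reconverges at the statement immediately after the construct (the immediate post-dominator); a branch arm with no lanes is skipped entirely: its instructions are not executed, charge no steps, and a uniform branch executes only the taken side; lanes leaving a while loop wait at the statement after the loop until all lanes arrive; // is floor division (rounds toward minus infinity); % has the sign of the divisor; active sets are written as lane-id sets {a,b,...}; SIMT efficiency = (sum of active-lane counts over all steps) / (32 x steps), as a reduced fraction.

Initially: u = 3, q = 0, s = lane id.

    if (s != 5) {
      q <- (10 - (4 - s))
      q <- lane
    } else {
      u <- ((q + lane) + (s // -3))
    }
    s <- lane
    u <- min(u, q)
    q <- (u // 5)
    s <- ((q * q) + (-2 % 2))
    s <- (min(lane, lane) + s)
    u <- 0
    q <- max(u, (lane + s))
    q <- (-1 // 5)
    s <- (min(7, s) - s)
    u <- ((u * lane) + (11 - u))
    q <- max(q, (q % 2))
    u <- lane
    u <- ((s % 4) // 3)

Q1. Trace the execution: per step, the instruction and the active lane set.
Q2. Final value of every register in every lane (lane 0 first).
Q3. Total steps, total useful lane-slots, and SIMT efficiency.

step 0: eval (s != 5)                {0,1,2,3,4,5,6,7,8,9,10,11,12,13,14,15,16,17,18,19,20,21,22,23,24,25,26,27,28,29,30,31}
step 1: q <- (10 - (4 - s))          {0,1,2,3,4,6,7,8,9,10,11,12,13,14,15,16,17,18,19,20,21,22,23,24,25,26,27,28,29,30,31}
step 2: q <- lane                    {0,1,2,3,4,6,7,8,9,10,11,12,13,14,15,16,17,18,19,20,21,22,23,24,25,26,27,28,29,30,31}
step 3: u <- ((q + lane) + (s // -3)) {5}
step 4: s <- lane                    {0,1,2,3,4,5,6,7,8,9,10,11,12,13,14,15,16,17,18,19,20,21,22,23,24,25,26,27,28,29,30,31}
step 5: u <- min(u, q)               {0,1,2,3,4,5,6,7,8,9,10,11,12,13,14,15,16,17,18,19,20,21,22,23,24,25,26,27,28,29,30,31}
step 6: q <- (u // 5)                {0,1,2,3,4,5,6,7,8,9,10,11,12,13,14,15,16,17,18,19,20,21,22,23,24,25,26,27,28,29,30,31}
step 7: s <- ((q * q) + (-2 % 2))    {0,1,2,3,4,5,6,7,8,9,10,11,12,13,14,15,16,17,18,19,20,21,22,23,24,25,26,27,28,29,30,31}
step 8: s <- (min(lane, lane) + s)   {0,1,2,3,4,5,6,7,8,9,10,11,12,13,14,15,16,17,18,19,20,21,22,23,24,25,26,27,28,29,30,31}
step 9: u <- 0                       {0,1,2,3,4,5,6,7,8,9,10,11,12,13,14,15,16,17,18,19,20,21,22,23,24,25,26,27,28,29,30,31}
step 10: q <- max(u, (lane + s))      {0,1,2,3,4,5,6,7,8,9,10,11,12,13,14,15,16,17,18,19,20,21,22,23,24,25,26,27,28,29,30,31}
step 11: q <- (-1 // 5)               {0,1,2,3,4,5,6,7,8,9,10,11,12,13,14,15,16,17,18,19,20,21,22,23,24,25,26,27,28,29,30,31}
step 12: s <- (min(7, s) - s)         {0,1,2,3,4,5,6,7,8,9,10,11,12,13,14,15,16,17,18,19,20,21,22,23,24,25,26,27,28,29,30,31}
step 13: u <- ((u * lane) + (11 - u)) {0,1,2,3,4,5,6,7,8,9,10,11,12,13,14,15,16,17,18,19,20,21,22,23,24,25,26,27,28,29,30,31}
step 14: q <- max(q, (q % 2))         {0,1,2,3,4,5,6,7,8,9,10,11,12,13,14,15,16,17,18,19,20,21,22,23,24,25,26,27,28,29,30,31}
step 15: u <- lane                    {0,1,2,3,4,5,6,7,8,9,10,11,12,13,14,15,16,17,18,19,20,21,22,23,24,25,26,27,28,29,30,31}
step 16: u <- ((s % 4) // 3)          {0,1,2,3,4,5,6,7,8,9,10,11,12,13,14,15,16,17,18,19,20,21,22,23,24,25,26,27,28,29,30,31}

Answer: 17 steps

u: 0,0,0,0,0,0,0,0,1,0,0,0,1,0,0,0,1,0,0,0,1,0,0,0,1,0,0,0,1,0,0,0
q: 1,1,1,1,1,1,1,1,1,1,1,1,1,1,1,1,1,1,1,1,1,1,1,1,1,1,1,1,1,1,1,1
s: 0,0,0,0,0,0,0,0,-1,-2,-3,-4,-5,-6,-7,-8,-9,-10,-11,-12,-13,-14,-15,-16,-17,-18,-19,-20,-21,-22,-23,-24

steps = 17; useful = 511; efficiency = 511/544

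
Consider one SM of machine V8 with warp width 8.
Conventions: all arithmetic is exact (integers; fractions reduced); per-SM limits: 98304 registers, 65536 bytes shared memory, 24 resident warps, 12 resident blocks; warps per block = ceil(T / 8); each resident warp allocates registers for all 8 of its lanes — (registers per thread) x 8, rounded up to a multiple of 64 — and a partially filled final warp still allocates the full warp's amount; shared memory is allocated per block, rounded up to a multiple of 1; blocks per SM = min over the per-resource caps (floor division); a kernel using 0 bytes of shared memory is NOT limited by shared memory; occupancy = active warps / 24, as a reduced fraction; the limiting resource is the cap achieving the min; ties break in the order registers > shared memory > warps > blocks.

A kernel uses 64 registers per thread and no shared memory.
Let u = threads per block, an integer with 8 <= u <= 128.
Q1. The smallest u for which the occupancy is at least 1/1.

Answer: u = 9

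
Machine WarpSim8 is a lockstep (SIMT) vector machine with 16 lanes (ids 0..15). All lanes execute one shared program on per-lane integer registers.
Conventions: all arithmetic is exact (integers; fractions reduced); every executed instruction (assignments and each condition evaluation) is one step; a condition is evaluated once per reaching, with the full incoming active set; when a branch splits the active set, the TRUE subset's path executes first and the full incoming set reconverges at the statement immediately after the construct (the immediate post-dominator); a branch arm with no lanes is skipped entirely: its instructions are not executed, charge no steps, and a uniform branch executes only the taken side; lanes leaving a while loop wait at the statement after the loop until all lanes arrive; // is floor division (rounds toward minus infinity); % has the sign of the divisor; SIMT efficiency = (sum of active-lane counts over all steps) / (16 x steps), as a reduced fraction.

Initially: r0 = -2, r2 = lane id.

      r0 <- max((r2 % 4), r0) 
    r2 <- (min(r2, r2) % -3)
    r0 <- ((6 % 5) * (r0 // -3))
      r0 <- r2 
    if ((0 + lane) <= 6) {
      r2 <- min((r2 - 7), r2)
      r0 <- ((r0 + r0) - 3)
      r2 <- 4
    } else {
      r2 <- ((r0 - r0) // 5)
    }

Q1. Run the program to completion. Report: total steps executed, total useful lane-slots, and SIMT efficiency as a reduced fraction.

Answer: 9 steps, 110 useful, 55/72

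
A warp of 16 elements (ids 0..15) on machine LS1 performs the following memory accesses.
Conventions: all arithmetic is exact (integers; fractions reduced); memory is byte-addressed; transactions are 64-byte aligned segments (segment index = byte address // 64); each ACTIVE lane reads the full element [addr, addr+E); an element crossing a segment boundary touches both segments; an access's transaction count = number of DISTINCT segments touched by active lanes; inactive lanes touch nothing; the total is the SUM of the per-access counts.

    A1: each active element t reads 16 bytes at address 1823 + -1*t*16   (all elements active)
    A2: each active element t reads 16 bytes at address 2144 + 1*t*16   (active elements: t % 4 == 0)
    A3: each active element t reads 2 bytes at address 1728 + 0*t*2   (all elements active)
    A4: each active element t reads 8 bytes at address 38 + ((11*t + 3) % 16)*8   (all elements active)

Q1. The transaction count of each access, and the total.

A1: 5 transactions
A2: 4 transactions
A3: 1 transaction
A4: 3 transactions

Answer: 5,4,1,3; total 13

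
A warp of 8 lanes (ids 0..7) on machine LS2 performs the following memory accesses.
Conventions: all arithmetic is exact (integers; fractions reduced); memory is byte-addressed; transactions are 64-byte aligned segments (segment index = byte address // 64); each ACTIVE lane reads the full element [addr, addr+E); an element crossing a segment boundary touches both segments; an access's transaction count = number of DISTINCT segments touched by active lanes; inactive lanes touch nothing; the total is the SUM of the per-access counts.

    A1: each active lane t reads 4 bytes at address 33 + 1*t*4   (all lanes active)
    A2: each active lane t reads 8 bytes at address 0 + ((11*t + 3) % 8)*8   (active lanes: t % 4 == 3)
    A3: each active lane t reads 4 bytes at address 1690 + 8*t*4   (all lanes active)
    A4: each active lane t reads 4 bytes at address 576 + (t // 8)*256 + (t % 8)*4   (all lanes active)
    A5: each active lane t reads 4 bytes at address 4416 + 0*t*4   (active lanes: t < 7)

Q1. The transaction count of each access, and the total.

A1: 2 transactions
A2: 1 transaction
A3: 4 transactions
A4: 1 transaction
A5: 1 transaction

Answer: 2,1,4,1,1; total 9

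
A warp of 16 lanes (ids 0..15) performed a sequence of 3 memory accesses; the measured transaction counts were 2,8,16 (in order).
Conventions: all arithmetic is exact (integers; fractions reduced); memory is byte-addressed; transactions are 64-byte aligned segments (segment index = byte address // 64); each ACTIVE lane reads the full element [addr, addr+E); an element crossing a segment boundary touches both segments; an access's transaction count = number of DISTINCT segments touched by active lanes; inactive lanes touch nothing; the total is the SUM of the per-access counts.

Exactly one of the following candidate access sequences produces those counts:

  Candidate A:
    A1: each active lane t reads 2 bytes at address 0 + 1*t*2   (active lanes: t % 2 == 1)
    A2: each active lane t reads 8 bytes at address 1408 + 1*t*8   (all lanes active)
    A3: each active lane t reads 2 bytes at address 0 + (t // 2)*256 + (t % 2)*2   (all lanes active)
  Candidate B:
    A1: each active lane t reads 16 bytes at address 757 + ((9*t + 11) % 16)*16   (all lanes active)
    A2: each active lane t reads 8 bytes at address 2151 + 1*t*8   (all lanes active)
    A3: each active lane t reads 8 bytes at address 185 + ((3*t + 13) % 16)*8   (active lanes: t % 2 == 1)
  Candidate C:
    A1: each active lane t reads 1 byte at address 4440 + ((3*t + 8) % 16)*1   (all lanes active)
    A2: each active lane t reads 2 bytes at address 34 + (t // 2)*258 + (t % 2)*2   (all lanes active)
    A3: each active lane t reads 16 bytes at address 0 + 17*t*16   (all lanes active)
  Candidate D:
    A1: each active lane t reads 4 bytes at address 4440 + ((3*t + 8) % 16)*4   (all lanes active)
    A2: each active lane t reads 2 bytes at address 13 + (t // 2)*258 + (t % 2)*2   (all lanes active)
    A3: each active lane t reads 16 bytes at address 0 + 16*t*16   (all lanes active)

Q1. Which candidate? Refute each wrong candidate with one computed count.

A: A1 gives 1 transaction, not 2
B: A1 gives 5 transactions, not 2
C: A1 gives 1 transaction, not 2
D: all counts match (2,8,16)

Answer: D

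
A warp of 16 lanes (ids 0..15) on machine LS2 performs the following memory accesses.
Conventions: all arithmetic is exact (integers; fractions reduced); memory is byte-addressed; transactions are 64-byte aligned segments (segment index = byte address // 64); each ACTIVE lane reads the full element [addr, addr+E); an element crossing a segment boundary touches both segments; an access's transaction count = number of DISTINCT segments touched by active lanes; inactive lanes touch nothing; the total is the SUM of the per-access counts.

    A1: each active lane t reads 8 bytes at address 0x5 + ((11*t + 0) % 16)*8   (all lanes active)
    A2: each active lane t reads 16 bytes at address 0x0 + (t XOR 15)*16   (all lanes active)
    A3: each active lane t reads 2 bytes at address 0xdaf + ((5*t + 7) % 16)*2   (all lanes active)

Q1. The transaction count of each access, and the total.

A1: 3 transactions
A2: 4 transactions
A3: 2 transactions

Answer: 3,4,2; total 9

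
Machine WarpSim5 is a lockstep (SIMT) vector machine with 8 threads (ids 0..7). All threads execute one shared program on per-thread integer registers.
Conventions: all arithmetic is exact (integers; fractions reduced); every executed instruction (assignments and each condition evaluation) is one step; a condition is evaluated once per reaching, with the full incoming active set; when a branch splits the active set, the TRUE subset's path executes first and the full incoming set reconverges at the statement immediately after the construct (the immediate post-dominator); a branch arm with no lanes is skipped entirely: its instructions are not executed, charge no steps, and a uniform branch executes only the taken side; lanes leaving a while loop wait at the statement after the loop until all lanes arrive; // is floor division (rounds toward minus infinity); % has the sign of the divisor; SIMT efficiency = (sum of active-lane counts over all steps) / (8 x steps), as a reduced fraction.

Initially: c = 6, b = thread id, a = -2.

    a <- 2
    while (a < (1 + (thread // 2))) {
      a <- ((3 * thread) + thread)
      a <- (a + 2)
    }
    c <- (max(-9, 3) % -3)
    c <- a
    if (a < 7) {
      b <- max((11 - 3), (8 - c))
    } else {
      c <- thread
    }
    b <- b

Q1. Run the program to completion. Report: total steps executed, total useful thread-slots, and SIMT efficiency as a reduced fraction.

Answer: 11 steps, 68 useful, 17/22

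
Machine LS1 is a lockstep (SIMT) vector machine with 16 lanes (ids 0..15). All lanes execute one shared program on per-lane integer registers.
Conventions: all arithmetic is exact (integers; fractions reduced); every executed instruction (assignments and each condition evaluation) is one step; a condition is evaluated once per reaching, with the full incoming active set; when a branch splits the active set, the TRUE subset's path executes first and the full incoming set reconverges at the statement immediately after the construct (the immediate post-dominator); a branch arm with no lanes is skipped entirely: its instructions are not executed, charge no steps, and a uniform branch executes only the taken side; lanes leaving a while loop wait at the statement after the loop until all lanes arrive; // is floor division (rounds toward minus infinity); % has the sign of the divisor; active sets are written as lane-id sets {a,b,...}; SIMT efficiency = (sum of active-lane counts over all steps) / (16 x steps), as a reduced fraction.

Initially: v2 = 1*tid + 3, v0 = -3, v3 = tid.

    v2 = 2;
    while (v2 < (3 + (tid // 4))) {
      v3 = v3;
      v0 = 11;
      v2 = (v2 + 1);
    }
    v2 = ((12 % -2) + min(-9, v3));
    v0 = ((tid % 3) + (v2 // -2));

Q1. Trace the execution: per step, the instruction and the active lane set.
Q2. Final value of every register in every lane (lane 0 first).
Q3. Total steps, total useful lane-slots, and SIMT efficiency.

step 0: v2 <- 2                      {0,1,2,3,4,5,6,7,8,9,10,11,12,13,14,15}
step 1: eval (v2 < (3 + (tid // 4))) {0,1,2,3,4,5,6,7,8,9,10,11,12,13,14,15}
step 2: v3 <- v3                     {0,1,2,3,4,5,6,7,8,9,10,11,12,13,14,15}
step 3: v0 <- 11                     {0,1,2,3,4,5,6,7,8,9,10,11,12,13,14,15}
step 4: v2 <- (v2 + 1)               {0,1,2,3,4,5,6,7,8,9,10,11,12,13,14,15}
step 5: eval (v2 < (3 + (tid // 4))) {0,1,2,3,4,5,6,7,8,9,10,11,12,13,14,15}
step 6: v3 <- v3                     {4,5,6,7,8,9,10,11,12,13,14,15}
step 7: v0 <- 11                     {4,5,6,7,8,9,10,11,12,13,14,15}
step 8: v2 <- (v2 + 1)               {4,5,6,7,8,9,10,11,12,13,14,15}
step 9: eval (v2 < (3 + (tid // 4))) {4,5,6,7,8,9,10,11,12,13,14,15}
step 10: v3 <- v3                     {8,9,10,11,12,13,14,15}
step 11: v0 <- 11                     {8,9,10,11,12,13,14,15}
step 12: v2 <- (v2 + 1)               {8,9,10,11,12,13,14,15}
step 13: eval (v2 < (3 + (tid // 4))) {8,9,10,11,12,13,14,15}
step 14: v3 <- v3                     {12,13,14,15}
step 15: v0 <- 11                     {12,13,14,15}
step 16: v2 <- (v2 + 1)               {12,13,14,15}
step 17: eval (v2 < (3 + (tid // 4))) {12,13,14,15}
step 18: v2 <- ((12 % -2) + min(-9, v3)) {0,1,2,3,4,5,6,7,8,9,10,11,12,13,14,15}
step 19: v0 <- ((tid % 3) + (v2 // -2)) {0,1,2,3,4,5,6,7,8,9,10,11,12,13,14,15}

Answer: 20 steps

v2: -9,-9,-9,-9,-9,-9,-9,-9,-9,-9,-9,-9,-9,-9,-9,-9
v0: 4,5,6,4,5,6,4,5,6,4,5,6,4,5,6,4
v3: 0,1,2,3,4,5,6,7,8,9,10,11,12,13,14,15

steps = 20; useful = 224; efficiency = 224/320 = 7/10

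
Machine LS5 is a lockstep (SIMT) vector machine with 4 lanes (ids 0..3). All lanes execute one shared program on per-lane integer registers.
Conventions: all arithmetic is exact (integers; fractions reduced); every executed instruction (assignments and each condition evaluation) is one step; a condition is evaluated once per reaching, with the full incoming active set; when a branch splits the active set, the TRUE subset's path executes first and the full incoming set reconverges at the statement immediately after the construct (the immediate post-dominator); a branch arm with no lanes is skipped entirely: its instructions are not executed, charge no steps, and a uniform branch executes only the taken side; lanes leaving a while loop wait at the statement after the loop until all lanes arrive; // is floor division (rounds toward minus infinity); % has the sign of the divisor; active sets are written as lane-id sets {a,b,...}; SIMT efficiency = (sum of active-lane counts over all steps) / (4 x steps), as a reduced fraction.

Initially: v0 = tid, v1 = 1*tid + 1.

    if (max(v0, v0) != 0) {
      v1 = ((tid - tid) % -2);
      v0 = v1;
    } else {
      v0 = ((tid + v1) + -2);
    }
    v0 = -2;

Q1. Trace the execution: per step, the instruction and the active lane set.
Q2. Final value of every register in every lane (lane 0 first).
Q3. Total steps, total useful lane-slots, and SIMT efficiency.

step 0: eval (max(v0, v0) != 0)      {0,1,2,3}
step 1: v1 <- ((tid - tid) % -2)     {1,2,3}
step 2: v0 <- v1                     {1,2,3}
step 3: v0 <- ((tid + v1) + -2)      {0}
step 4: v0 <- -2                     {0,1,2,3}

Answer: 5 steps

v0: -2,-2,-2,-2
v1: 1,0,0,0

steps = 5; useful = 15; efficiency = 15/20 = 3/4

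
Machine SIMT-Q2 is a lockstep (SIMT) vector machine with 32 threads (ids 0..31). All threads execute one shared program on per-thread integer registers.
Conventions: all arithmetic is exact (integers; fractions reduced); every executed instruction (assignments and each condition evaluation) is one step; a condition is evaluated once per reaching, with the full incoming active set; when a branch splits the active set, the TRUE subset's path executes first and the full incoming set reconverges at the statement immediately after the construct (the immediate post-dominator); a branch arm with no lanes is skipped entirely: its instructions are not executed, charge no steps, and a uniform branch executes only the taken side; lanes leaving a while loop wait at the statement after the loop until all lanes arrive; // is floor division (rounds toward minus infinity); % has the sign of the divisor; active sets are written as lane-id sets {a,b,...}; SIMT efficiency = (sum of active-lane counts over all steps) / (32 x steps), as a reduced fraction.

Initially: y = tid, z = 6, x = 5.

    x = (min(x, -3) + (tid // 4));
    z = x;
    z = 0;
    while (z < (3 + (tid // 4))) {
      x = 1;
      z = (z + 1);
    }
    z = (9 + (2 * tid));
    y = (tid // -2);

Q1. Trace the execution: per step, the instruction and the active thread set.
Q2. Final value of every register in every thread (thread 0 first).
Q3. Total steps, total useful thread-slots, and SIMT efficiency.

step 0: x <- (min(x, -3) + (tid // 4)) {0,1,2,3,4,5,6,7,8,9,10,11,12,13,14,15,16,17,18,19,20,21,22,23,24,25,26,27,28,29,30,31}
step 1: z <- x                       {0,1,2,3,4,5,6,7,8,9,10,11,12,13,14,15,16,17,18,19,20,21,22,23,24,25,26,27,28,29,30,31}
step 2: z <- 0                       {0,1,2,3,4,5,6,7,8,9,10,11,12,13,14,15,16,17,18,19,20,21,22,23,24,25,26,27,28,29,30,31}
step 3: eval (z < (3 + (tid // 4)))  {0,1,2,3,4,5,6,7,8,9,10,11,12,13,14,15,16,17,18,19,20,21,22,23,24,25,26,27,28,29,30,31}
step 4: x <- 1                       {0,1,2,3,4,5,6,7,8,9,10,11,12,13,14,15,16,17,18,19,20,21,22,23,24,25,26,27,28,29,30,31}
step 5: z <- (z + 1)                 {0,1,2,3,4,5,6,7,8,9,10,11,12,13,14,15,16,17,18,19,20,21,22,23,24,25,26,27,28,29,30,31}
step 6: eval (z < (3 + (tid // 4)))  {0,1,2,3,4,5,6,7,8,9,10,11,12,13,14,15,16,17,18,19,20,21,22,23,24,25,26,27,28,29,30,31}
step 7: x <- 1                       {0,1,2,3,4,5,6,7,8,9,10,11,12,13,14,15,16,17,18,19,20,21,22,23,24,25,26,27,28,29,30,31}
step 8: z <- (z + 1)                 {0,1,2,3,4,5,6,7,8,9,10,11,12,13,14,15,16,17,18,19,20,21,22,23,24,25,26,27,28,29,30,31}
step 9: eval (z < (3 + (tid // 4)))  {0,1,2,3,4,5,6,7,8,9,10,11,12,13,14,15,16,17,18,19,20,21,22,23,24,25,26,27,28,29,30,31}
step 10: x <- 1                       {0,1,2,3,4,5,6,7,8,9,10,11,12,13,14,15,16,17,18,19,20,21,22,23,24,25,26,27,28,29,30,31}
step 11: z <- (z + 1)                 {0,1,2,3,4,5,6,7,8,9,10,11,12,13,14,15,16,17,18,19,20,21,22,23,24,25,26,27,28,29,30,31}
step 12: eval (z < (3 + (tid // 4)))  {0,1,2,3,4,5,6,7,8,9,10,11,12,13,14,15,16,17,18,19,20,21,22,23,24,25,26,27,28,29,30,31}
step 13: x <- 1                       {4,5,6,7,8,9,10,11,12,13,14,15,16,17,18,19,20,21,22,23,24,25,26,27,28,29,30,31}
step 14: z <- (z + 1)                 {4,5,6,7,8,9,10,11,12,13,14,15,16,17,18,19,20,21,22,23,24,25,26,27,28,29,30,31}
step 15: eval (z < (3 + (tid // 4)))  {4,5,6,7,8,9,10,11,12,13,14,15,16,17,18,19,20,21,22,23,24,25,26,27,28,29,30,31}
step 16: x <- 1                       {8,9,10,11,12,13,14,15,16,17,18,19,20,21,22,23,24,25,26,27,28,29,30,31}
step 17: z <- (z + 1)                 {8,9,10,11,12,13,14,15,16,17,18,19,20,21,22,23,24,25,26,27,28,29,30,31}
step 18: eval (z < (3 + (tid // 4)))  {8,9,10,11,12,13,14,15,16,17,18,19,20,21,22,23,24,25,26,27,28,29,30,31}
step 19: x <- 1                       {12,13,14,15,16,17,18,19,20,21,22,23,24,25,26,27,28,29,30,31}
step 20: z <- (z + 1)                 {12,13,14,15,16,17,18,19,20,21,22,23,24,25,26,27,28,29,30,31}
step 21: eval (z < (3 + (tid // 4)))  {12,13,14,15,16,17,18,19,20,21,22,23,24,25,26,27,28,29,30,31}
step 22: x <- 1                       {16,17,18,19,20,21,22,23,24,25,26,27,28,29,30,31}
step 23: z <- (z + 1)                 {16,17,18,19,20,21,22,23,24,25,26,27,28,29,30,31}
step 24: eval (z < (3 + (tid // 4)))  {16,17,18,19,20,21,22,23,24,25,26,27,28,29,30,31}
step 25: x <- 1                       {20,21,22,23,24,25,26,27,28,29,30,31}
step 26: z <- (z + 1)                 {20,21,22,23,24,25,26,27,28,29,30,31}
step 27: eval (z < (3 + (tid // 4)))  {20,21,22,23,24,25,26,27,28,29,30,31}
step 28: x <- 1                       {24,25,26,27,28,29,30,31}
step 29: z <- (z + 1)                 {24,25,26,27,28,29,30,31}
step 30: eval (z < (3 + (tid // 4)))  {24,25,26,27,28,29,30,31}
step 31: x <- 1                       {28,29,30,31}
step 32: z <- (z + 1)                 {28,29,30,31}
step 33: eval (z < (3 + (tid // 4)))  {28,29,30,31}
step 34: z <- (9 + (2 * tid))         {0,1,2,3,4,5,6,7,8,9,10,11,12,13,14,15,16,17,18,19,20,21,22,23,24,25,26,27,28,29,30,31}
step 35: y <- (tid // -2)             {0,1,2,3,4,5,6,7,8,9,10,11,12,13,14,15,16,17,18,19,20,21,22,23,24,25,26,27,28,29,30,31}

Answer: 36 steps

y: 0,-1,-1,-2,-2,-3,-3,-4,-4,-5,-5,-6,-6,-7,-7,-8,-8,-9,-9,-10,-10,-11,-11,-12,-12,-13,-13,-14,-14,-15,-15,-16
z: 9,11,13,15,17,19,21,23,25,27,29,31,33,35,37,39,41,43,45,47,49,51,53,55,57,59,61,63,65,67,69,71
x: 1,1,1,1,1,1,1,1,1,1,1,1,1,1,1,1,1,1,1,1,1,1,1,1,1,1,1,1,1,1,1,1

steps = 36; useful = 816; efficiency = 816/1152 = 17/24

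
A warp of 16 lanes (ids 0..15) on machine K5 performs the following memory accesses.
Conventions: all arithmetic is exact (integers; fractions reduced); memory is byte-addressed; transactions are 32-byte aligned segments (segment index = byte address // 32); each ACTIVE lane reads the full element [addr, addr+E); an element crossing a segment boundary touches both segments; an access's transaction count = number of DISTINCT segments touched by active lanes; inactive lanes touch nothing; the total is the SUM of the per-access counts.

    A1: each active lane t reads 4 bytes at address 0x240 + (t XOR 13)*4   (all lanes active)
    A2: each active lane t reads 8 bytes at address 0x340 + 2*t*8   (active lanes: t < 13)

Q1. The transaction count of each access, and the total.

A1: 2 transactions
A2: 7 transactions

Answer: 2,7; total 9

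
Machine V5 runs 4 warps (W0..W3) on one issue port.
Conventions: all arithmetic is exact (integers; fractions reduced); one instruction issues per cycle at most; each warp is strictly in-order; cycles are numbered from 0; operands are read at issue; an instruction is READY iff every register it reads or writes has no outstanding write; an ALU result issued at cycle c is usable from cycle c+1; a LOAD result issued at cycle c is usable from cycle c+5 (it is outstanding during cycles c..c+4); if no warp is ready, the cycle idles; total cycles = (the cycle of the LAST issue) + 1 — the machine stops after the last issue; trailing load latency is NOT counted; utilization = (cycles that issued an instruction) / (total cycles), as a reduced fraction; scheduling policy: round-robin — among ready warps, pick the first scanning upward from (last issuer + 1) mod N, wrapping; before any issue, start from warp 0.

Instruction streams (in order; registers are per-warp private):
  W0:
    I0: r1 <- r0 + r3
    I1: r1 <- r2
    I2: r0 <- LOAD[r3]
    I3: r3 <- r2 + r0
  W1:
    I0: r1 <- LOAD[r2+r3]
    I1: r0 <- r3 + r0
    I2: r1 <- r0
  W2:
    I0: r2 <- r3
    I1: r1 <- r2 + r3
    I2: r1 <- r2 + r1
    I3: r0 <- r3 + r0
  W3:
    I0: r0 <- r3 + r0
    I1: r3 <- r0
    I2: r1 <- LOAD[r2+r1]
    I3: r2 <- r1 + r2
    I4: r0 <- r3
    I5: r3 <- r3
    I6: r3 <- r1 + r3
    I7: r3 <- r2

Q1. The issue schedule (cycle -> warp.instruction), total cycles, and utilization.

cycle 0: W0.I0
cycle 1: W1.I0
cycle 2: W2.I0
cycle 3: W3.I0
cycle 4: W0.I1
cycle 5: W1.I1
cycle 6: W2.I1
cycle 7: W3.I1
cycle 8: W0.I2
cycle 9: W1.I2
cycle 10: W2.I2
cycle 11: W3.I2
cycle 12: W2.I3
cycle 13: W0.I3
cycle 14: idle
cycle 15: idle
cycle 16: W3.I3
cycle 17: W3.I4
cycle 18: W3.I5
cycle 19: W3.I6
cycle 20: W3.I7

Answer: 21 cycles, utilization 19/21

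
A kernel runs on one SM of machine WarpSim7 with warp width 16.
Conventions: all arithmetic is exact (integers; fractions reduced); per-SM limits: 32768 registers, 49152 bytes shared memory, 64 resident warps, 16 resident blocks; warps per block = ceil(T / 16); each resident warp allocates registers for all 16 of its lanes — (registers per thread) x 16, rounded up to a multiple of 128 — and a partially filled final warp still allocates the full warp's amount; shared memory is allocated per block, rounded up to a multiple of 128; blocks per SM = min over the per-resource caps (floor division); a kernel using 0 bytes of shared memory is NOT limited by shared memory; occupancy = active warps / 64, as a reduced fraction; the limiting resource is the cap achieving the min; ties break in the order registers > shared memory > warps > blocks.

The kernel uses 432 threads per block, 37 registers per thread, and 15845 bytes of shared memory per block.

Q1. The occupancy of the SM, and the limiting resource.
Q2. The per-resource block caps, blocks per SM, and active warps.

Answer: occupancy 27/64, limited by registers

registers: 1 block
shared memory: 3 blocks
warps: 2 blocks
blocks: 16 blocks

Answer: 1 block, 27 active warps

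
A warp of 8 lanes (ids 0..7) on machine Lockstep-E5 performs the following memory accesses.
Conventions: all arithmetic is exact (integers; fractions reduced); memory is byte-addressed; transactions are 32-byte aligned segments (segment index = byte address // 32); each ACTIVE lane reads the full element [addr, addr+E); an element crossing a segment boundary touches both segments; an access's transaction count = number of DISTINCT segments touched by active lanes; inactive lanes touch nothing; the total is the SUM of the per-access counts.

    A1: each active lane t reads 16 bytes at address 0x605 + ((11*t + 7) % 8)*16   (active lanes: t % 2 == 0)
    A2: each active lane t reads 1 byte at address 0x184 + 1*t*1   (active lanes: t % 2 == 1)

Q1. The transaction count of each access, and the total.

A1: 5 transactions
A2: 1 transaction

Answer: 5,1; total 6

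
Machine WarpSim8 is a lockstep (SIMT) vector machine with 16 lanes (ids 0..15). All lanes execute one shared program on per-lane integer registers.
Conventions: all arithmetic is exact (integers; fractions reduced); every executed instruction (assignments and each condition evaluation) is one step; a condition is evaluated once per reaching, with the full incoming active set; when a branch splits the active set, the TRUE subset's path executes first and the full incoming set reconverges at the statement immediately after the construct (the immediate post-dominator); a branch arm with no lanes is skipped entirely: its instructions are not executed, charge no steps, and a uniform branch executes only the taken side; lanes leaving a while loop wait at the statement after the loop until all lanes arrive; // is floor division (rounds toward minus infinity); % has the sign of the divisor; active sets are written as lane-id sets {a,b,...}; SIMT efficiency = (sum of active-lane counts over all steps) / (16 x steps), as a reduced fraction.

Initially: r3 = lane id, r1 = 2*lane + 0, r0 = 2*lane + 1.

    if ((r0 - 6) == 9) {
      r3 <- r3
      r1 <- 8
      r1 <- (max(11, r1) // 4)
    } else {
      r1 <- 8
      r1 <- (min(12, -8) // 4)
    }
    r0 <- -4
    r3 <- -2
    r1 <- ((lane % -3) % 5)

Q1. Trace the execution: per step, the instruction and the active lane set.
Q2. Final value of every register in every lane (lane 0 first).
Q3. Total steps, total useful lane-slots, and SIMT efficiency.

step 0: eval ((r0 - 6) == 9)         {0,1,2,3,4,5,6,7,8,9,10,11,12,13,14,15}
step 1: r3 <- r3                     {7}
step 2: r1 <- 8                      {7}
step 3: r1 <- (max(11, r1) // 4)     {7}
step 4: r1 <- 8                      {0,1,2,3,4,5,6,8,9,10,11,12,13,14,15}
step 5: r1 <- (min(12, -8) // 4)     {0,1,2,3,4,5,6,8,9,10,11,12,13,14,15}
step 6: r0 <- -4                     {0,1,2,3,4,5,6,7,8,9,10,11,12,13,14,15}
step 7: r3 <- -2                     {0,1,2,3,4,5,6,7,8,9,10,11,12,13,14,15}
step 8: r1 <- ((lane % -3) % 5)      {0,1,2,3,4,5,6,7,8,9,10,11,12,13,14,15}

Answer: 9 steps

r3: -2,-2,-2,-2,-2,-2,-2,-2,-2,-2,-2,-2,-2,-2,-2,-2
r1: 0,3,4,0,3,4,0,3,4,0,3,4,0,3,4,0
r0: -4,-4,-4,-4,-4,-4,-4,-4,-4,-4,-4,-4,-4,-4,-4,-4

steps = 9; useful = 97; efficiency = 97/144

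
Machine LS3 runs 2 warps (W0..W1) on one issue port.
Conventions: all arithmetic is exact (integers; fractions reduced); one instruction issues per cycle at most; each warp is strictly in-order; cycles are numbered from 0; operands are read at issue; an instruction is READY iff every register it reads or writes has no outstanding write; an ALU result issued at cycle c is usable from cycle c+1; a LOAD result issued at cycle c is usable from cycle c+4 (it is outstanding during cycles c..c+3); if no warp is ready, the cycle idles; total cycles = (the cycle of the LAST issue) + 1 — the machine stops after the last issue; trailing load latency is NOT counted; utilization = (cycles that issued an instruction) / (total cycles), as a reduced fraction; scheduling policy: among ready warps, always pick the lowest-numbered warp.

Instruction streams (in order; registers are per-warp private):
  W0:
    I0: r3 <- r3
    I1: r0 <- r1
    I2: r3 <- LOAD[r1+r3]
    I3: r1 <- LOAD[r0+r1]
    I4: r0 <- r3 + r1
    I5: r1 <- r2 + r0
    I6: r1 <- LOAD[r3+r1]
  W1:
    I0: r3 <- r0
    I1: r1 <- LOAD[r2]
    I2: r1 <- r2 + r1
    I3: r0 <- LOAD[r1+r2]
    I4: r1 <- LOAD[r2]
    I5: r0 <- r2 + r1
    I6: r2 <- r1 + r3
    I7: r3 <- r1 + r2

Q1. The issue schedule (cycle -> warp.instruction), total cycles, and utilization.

cycle 0: W0.I0
cycle 1: W0.I1
cycle 2: W0.I2
cycle 3: W0.I3
cycle 4: W1.I0
cycle 5: W1.I1
cycle 6: idle
cycle 7: W0.I4
cycle 8: W0.I5
cycle 9: W0.I6
cycle 10: W1.I2
cycle 11: W1.I3
cycle 12: W1.I4
cycle 13: idle
cycle 14: idle
cycle 15: idle
cycle 16: W1.I5
cycle 17: W1.I6
cycle 18: W1.I7

Answer: 19 cycles, utilization 15/19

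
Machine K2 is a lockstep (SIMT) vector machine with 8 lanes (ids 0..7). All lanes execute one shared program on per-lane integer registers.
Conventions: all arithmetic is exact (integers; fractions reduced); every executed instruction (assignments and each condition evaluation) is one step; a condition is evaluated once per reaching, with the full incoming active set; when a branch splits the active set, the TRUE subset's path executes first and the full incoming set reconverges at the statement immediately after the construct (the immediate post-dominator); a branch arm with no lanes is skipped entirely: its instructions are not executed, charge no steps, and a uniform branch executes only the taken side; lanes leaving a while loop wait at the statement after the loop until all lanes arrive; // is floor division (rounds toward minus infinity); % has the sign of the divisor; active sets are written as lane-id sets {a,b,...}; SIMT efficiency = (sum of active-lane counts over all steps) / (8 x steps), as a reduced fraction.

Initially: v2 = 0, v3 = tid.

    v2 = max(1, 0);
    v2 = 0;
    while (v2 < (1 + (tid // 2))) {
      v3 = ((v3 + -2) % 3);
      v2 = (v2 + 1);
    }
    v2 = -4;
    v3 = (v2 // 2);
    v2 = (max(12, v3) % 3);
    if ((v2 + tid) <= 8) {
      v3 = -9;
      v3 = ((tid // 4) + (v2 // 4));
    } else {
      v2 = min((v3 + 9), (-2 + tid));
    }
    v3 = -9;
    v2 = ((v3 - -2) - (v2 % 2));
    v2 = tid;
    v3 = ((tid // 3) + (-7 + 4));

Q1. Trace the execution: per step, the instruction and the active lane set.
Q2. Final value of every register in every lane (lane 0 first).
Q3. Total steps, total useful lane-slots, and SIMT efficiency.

step 0: v2 <- max(1, 0)              {0,1,2,3,4,5,6,7}
step 1: v2 <- 0                      {0,1,2,3,4,5,6,7}
step 2: eval (v2 < (1 + (tid // 2))) {0,1,2,3,4,5,6,7}
step 3: v3 <- ((v3 + -2) % 3)        {0,1,2,3,4,5,6,7}
step 4: v2 <- (v2 + 1)               {0,1,2,3,4,5,6,7}
step 5: eval (v2 < (1 + (tid // 2))) {0,1,2,3,4,5,6,7}
step 6: v3 <- ((v3 + -2) % 3)        {2,3,4,5,6,7}
step 7: v2 <- (v2 + 1)               {2,3,4,5,6,7}
step 8: eval (v2 < (1 + (tid // 2))) {2,3,4,5,6,7}
step 9: v3 <- ((v3 + -2) % 3)        {4,5,6,7}
step 10: v2 <- (v2 + 1)               {4,5,6,7}
step 11: eval (v2 < (1 + (tid // 2))) {4,5,6,7}
step 12: v3 <- ((v3 + -2) % 3)        {6,7}
step 13: v2 <- (v2 + 1)               {6,7}
step 14: eval (v2 < (1 + (tid // 2))) {6,7}
step 15: v2 <- -4                     {0,1,2,3,4,5,6,7}
step 16: v3 <- (v2 // 2)              {0,1,2,3,4,5,6,7}
step 17: v2 <- (max(12, v3) % 3)      {0,1,2,3,4,5,6,7}
step 18: eval ((v2 + tid) <= 8)       {0,1,2,3,4,5,6,7}
step 19: v3 <- -9                     {0,1,2,3,4,5,6,7}
step 20: v3 <- ((tid // 4) + (v2 // 4)) {0,1,2,3,4,5,6,7}
step 21: v3 <- -9                     {0,1,2,3,4,5,6,7}
step 22: v2 <- ((v3 - -2) - (v2 % 2)) {0,1,2,3,4,5,6,7}
step 23: v2 <- tid                    {0,1,2,3,4,5,6,7}
step 24: v3 <- ((tid // 3) + (-7 + 4)) {0,1,2,3,4,5,6,7}

Answer: 25 steps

v2: 0,1,2,3,4,5,6,7
v3: -3,-3,-3,-2,-2,-2,-1,-1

steps = 25; useful = 164; efficiency = 164/200 = 41/50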